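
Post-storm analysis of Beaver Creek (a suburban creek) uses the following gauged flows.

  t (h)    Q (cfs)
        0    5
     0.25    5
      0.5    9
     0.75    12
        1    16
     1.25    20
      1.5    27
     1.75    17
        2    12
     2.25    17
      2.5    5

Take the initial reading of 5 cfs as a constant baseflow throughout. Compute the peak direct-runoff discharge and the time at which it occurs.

Subtracting baseflow gives direct-runoff ordinates: 0.0, 0.0, 4.0, 7.0, 11.0, 15.0, 22.0, 12.0, 7.0, 12.0, 0.0 cfs.
The maximum is 22.0 cfs, occurring at the reading for t = 1.5 h.

Q_p = 22.0 cfs at t = 1.5 h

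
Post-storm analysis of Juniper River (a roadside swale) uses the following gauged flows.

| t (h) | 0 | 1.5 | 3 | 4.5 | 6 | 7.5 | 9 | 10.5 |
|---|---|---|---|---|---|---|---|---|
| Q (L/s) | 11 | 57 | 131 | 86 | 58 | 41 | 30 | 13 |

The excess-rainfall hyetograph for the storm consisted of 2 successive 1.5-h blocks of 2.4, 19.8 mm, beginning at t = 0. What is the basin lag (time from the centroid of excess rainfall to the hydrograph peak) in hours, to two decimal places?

Centroid of excess rainfall: t_c = Σ P_i·t̄_i / ΣP_i = 2.0878 h (block centres at 0.75, 2.25 h).
Hydrograph peak occurs at t = 3 h, so basin lag t_L = 3 − 2.0878 = 0.91 h.

t_L ≈ 0.91 h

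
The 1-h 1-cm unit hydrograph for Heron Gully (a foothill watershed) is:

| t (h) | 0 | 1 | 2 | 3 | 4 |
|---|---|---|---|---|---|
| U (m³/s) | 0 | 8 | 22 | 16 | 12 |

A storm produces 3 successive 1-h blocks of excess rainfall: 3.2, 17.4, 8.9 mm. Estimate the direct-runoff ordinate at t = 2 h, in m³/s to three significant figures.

By discrete convolution, Q_j = Σ (P_i / 10 mm) · U_{j−i}.
At t = 2 h (j=2): Q = (3.2/10)·22 + (17.4/10)·8 + (8.9/10)·0 = 21.0 m³/s.

Q ≈ 21.0 m³/s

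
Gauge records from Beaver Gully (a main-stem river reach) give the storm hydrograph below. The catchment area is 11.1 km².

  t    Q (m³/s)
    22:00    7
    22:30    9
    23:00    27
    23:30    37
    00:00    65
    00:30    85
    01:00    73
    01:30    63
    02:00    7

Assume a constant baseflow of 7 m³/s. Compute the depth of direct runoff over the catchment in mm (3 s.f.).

Direct runoff: 0.0, 2.0, 20.0, 30.0, 58.0, 78.0, 66.0, 56.0, 0.0 m³/s; ΣQ_DR = 310.0 m³/s.
V = ΣQ_DR · Δt = 310.0 × 1800 s = 5.580 × 10^5 m³.
Over A = 11.1 km², depth = V / A = 50.3 mm.

d ≈ 50.3 mm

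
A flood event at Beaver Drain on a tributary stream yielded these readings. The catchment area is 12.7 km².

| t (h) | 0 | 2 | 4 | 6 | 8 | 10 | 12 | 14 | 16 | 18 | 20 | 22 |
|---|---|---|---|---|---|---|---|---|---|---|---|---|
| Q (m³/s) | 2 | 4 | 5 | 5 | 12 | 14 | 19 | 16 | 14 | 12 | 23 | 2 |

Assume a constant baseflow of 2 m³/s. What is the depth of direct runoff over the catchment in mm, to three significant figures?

d ≈ 59.0 mm

Direct runoff: 0.0, 2.0, 3.0, 3.0, 10.0, 12.0, 17.0, 14.0, 12.0, 10.0, 21.0, 0.0 m³/s; ΣQ_DR = 104.0 m³/s.
V = ΣQ_DR · Δt = 104.0 × 7200 s = 7.488 × 10^5 m³.
Over A = 12.7 km², depth = V / A = 59.0 mm.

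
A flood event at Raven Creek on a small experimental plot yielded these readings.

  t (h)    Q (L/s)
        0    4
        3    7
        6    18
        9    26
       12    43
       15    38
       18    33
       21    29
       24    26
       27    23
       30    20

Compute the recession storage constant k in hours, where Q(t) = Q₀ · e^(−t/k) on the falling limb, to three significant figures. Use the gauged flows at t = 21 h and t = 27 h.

k ≈ 25.9 h

On the falling limb, Q drops from 29 to 23 L/s between t = 21 h and t = 27 h (Δt = 6 h).
k = −Δt / ln(Q₂/Q₁) = −6 / ln(23/29) = 25.9 h.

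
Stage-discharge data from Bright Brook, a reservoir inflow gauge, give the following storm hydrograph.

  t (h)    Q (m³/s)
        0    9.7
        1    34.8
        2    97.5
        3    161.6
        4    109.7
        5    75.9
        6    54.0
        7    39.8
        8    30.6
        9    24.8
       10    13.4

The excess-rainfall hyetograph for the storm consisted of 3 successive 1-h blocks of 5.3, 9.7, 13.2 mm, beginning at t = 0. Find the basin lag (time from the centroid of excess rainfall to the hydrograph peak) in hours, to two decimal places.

Centroid of excess rainfall: t_c = Σ P_i·t̄_i / ΣP_i = 1.7801 h (block centres at 0.5, 1.5, 2.5 h).
Hydrograph peak occurs at t = 3 h, so basin lag t_L = 3 − 1.7801 = 1.22 h.

t_L ≈ 1.22 h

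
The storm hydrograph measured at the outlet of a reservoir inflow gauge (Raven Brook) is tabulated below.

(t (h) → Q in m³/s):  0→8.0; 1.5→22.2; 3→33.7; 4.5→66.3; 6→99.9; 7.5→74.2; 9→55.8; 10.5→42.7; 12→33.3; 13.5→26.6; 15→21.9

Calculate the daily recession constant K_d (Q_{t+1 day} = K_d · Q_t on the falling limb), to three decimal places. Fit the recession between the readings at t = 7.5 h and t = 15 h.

K_d ≈ 0.020

Between t = 7.5 h and t = 15 h the flow falls from 74.2 to 21.9 m³/s over 5×1.5 h = 7.5 h.
Per-interval ratio K = (21.9/74.2)^(1/5) = 0.7834; K_d = K^(24/1.5) = 0.020.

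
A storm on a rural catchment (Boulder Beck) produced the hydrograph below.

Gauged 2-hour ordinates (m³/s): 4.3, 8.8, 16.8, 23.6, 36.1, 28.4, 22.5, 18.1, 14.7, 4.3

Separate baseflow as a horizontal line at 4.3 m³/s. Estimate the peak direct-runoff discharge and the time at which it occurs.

Q_p = 31.8 m³/s at t = 8 h

Subtracting baseflow gives direct-runoff ordinates: 0.0, 4.5, 12.5, 19.3, 31.8, 24.1, 18.2, 13.8, 10.4, 0.0 m³/s.
The maximum is 31.8 m³/s, occurring at the reading for t = 8 h.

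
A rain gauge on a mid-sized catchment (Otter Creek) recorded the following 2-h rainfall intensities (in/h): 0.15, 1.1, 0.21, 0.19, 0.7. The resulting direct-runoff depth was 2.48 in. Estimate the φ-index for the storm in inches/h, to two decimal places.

Only the 2 blocks with intensity above φ contribute runoff: 1.1, 0.7 in/h.
Σ(I−φ)·Δt = d  ⇒  (1.1+0.7 − 2φ)·2 = 2.48
φ = (1.800 − 2.48/2) / 2 = 0.28 in/h.

φ ≈ 0.28 in/h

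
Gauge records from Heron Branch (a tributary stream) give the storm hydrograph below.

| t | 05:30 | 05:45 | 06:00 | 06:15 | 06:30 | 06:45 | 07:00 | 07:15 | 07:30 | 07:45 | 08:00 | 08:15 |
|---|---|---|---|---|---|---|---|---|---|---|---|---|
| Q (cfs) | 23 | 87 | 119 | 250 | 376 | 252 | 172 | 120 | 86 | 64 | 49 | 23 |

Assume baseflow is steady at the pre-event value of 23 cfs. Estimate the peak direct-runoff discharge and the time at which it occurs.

Q_p = 353.0 cfs at t = 06:30

Subtracting baseflow gives direct-runoff ordinates: 0.0, 64.0, 96.0, 227.0, 353.0, 229.0, 149.0, 97.0, 63.0, 41.0, 26.0, 0.0 cfs.
The maximum is 353.0 cfs, occurring at the reading for t = 06:30.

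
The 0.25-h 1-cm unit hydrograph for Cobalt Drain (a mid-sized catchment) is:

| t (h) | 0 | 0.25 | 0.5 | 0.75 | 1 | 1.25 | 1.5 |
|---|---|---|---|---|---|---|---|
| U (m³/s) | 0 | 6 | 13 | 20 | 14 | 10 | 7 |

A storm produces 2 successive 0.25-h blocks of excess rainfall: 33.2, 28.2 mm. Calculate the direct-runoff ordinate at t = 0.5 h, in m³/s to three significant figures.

Q ≈ 60.1 m³/s

By discrete convolution, Q_j = Σ (P_i / 10 mm) · U_{j−i}.
At t = 0.5 h (j=2): Q = (33.2/10)·13 + (28.2/10)·6 = 60.1 m³/s.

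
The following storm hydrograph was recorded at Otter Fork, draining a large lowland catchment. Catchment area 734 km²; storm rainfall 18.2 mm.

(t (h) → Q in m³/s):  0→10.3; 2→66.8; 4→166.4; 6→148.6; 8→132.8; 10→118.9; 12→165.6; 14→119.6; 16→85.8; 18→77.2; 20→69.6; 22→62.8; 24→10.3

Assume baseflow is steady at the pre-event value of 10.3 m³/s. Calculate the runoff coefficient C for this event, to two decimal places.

C ≈ 0.59

ΣQ_DR = 1101 m³/s; V = ΣQ_DR·Δt = 7.926 × 10^6 m³.
Runoff depth d = V / A = 10.80 mm.
C = d / P = 10.80 / 18.2 = 0.59.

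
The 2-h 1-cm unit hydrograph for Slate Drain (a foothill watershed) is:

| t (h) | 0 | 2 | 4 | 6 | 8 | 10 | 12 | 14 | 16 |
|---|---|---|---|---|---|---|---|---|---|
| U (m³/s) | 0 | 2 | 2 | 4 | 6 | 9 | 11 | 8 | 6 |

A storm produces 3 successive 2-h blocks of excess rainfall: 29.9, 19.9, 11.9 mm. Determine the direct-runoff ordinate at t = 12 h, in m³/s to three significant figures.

Q ≈ 57.9 m³/s

By discrete convolution, Q_j = Σ (P_i / 10 mm) · U_{j−i}.
At t = 12 h (j=6): Q = (29.9/10)·11 + (19.9/10)·9 + (11.9/10)·6 = 57.9 m³/s.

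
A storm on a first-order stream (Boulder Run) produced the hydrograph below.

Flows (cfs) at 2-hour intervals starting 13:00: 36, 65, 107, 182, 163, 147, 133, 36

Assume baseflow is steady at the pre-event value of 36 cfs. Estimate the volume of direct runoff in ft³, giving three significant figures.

V ≈ 4.18 × 10^6 ft³

Direct-runoff ordinates (Q − Q_b): 0.0, 29.0, 71.0, 146.0, 127.0, 111.0, 97.0, 0.0 cfs.
ΣQ_DR = 581.0 cfs.
With Δt = 2 h = 7200 s, V = ΣQ_DR · Δt = 581.0 × 7200 = 4.18 × 10^6 ft³.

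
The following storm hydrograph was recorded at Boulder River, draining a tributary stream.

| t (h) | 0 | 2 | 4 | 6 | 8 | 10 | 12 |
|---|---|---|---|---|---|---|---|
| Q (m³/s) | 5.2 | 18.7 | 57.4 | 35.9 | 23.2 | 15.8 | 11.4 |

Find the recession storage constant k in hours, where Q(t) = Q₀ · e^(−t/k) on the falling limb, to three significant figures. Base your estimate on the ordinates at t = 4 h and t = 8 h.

k ≈ 4.42 h

On the falling limb, Q drops from 57.4 to 23.2 m³/s between t = 4 h and t = 8 h (Δt = 4 h).
k = −Δt / ln(Q₂/Q₁) = −4 / ln(23.2/57.4) = 4.42 h.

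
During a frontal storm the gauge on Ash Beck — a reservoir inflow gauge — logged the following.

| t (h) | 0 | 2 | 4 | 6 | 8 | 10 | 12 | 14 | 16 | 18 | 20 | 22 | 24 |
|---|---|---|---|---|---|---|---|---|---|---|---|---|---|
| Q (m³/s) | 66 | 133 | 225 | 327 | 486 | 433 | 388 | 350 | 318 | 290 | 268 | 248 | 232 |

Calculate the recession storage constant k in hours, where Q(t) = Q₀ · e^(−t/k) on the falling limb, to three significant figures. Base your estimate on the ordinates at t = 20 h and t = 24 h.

On the falling limb, Q drops from 268 to 232 m³/s between t = 20 h and t = 24 h (Δt = 4 h).
k = −Δt / ln(Q₂/Q₁) = −4 / ln(232/268) = 27.7 h.

k ≈ 27.7 h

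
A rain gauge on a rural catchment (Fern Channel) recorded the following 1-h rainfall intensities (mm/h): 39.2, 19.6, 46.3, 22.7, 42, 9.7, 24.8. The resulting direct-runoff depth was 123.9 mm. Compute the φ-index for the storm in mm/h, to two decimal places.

Only the 6 blocks with intensity above φ contribute runoff: 39.2, 19.6, 46.3, 22.7, 42, 24.8 mm/h.
Σ(I−φ)·Δt = d  ⇒  (39.2+19.6+46.3+22.7+42+24.8 − 6φ)·1 = 123.9
φ = (194.6 − 123.9/1) / 6 = 11.78 mm/h.

φ ≈ 11.78 mm/h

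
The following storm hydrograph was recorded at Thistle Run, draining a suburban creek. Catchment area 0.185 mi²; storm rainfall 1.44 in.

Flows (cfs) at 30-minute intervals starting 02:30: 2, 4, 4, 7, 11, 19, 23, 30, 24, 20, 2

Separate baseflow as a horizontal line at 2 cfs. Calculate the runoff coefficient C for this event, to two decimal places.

ΣQ_DR = 124.0 cfs; V = ΣQ_DR·Δt = 2.232 × 10^5 ft³.
Runoff depth d = V / A = 0.5193 in.
C = d / P = 0.5193 / 1.44 = 0.36.

C ≈ 0.36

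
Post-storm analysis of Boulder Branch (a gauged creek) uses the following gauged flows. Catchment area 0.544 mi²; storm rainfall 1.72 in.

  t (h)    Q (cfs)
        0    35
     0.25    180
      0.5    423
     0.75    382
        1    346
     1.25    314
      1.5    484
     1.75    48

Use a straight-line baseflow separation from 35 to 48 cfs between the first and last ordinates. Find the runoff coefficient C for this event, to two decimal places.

ΣQ_DR = 1880 cfs; V = ΣQ_DR·Δt = 1.692 × 10^6 ft³.
Runoff depth d = V / A = 1.339 in.
C = d / P = 1.339 / 1.72 = 0.78.

C ≈ 0.78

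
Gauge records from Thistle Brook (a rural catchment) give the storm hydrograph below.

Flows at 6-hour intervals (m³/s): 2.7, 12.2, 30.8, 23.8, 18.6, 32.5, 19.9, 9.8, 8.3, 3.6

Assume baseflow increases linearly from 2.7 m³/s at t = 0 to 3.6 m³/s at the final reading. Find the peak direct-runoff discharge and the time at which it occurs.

Q_p = 29.30 m³/s at t = 30 h

Subtracting baseflow gives direct-runoff ordinates: 0.00, 9.40, 27.90, 20.80, 15.50, 29.30, 16.60, 6.40, 4.80, 0.00 m³/s.
The maximum is 29.30 m³/s, occurring at the reading for t = 30 h.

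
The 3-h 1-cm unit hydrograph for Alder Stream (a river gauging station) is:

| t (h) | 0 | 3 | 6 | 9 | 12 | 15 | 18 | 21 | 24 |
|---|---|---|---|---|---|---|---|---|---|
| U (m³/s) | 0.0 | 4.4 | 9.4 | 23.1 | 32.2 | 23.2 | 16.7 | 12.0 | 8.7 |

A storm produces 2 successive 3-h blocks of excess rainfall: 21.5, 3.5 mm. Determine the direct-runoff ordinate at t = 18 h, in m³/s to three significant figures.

By discrete convolution, Q_j = Σ (P_i / 10 mm) · U_{j−i}.
At t = 18 h (j=6): Q = (21.5/10)·16.7 + (3.5/10)·23.2 = 44.0 m³/s.

Q ≈ 44.0 m³/s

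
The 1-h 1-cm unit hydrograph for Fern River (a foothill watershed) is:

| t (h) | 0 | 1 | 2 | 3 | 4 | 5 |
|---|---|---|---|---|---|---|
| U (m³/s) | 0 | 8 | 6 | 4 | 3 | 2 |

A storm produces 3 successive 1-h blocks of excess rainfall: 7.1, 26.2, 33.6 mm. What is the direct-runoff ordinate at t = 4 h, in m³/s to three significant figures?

Q ≈ 32.8 m³/s

By discrete convolution, Q_j = Σ (P_i / 10 mm) · U_{j−i}.
At t = 4 h (j=4): Q = (7.1/10)·3 + (26.2/10)·4 + (33.6/10)·6 = 32.8 m³/s.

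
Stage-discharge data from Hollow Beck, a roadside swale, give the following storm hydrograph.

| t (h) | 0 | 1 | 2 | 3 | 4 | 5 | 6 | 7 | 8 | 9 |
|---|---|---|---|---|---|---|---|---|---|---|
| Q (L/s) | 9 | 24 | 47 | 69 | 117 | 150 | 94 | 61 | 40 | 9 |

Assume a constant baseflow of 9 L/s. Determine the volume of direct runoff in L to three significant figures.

Direct-runoff ordinates (Q − Q_b): 0.0, 15.0, 38.0, 60.0, 108.0, 141.0, 85.0, 52.0, 31.0, 0.0 L/s.
ΣQ_DR = 530.0 L/s.
With Δt = 1 h = 3600 s, V = ΣQ_DR · Δt = 530.0 × 3600 = 1.91 × 10^6 L.

V ≈ 1.91 × 10^6 L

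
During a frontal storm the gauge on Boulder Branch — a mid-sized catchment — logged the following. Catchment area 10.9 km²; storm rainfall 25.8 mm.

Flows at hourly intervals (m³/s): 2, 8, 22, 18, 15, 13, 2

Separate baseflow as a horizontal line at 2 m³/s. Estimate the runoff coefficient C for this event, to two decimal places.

C ≈ 0.84

ΣQ_DR = 66.00 m³/s; V = ΣQ_DR·Δt = 2.376 × 10^5 m³.
Runoff depth d = V / A = 21.80 mm.
C = d / P = 21.80 / 25.8 = 0.84.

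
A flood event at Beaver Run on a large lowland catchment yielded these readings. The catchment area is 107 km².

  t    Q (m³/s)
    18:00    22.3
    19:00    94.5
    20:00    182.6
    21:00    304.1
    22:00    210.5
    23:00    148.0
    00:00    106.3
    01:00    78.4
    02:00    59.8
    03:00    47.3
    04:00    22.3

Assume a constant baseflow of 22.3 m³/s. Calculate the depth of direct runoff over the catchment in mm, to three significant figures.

Direct runoff: 0.0, 72.2, 160.3, 281.8, 188.2, 125.7, 84.0, 56.1, 37.5, 25.0, 0.0 m³/s; ΣQ_DR = 1031 m³/s.
V = ΣQ_DR · Δt = 1031 × 3600 s = 3.711 × 10^6 m³.
Over A = 107 km², depth = V / A = 34.7 mm.

d ≈ 34.7 mm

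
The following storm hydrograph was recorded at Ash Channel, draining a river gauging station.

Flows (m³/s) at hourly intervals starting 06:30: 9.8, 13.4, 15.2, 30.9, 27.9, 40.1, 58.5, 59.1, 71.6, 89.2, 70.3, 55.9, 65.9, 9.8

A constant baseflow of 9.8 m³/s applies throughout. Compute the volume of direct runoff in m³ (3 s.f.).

V ≈ 1.73 × 10^6 m³

Direct-runoff ordinates (Q − Q_b): 0.0, 3.6, 5.4, 21.1, 18.1, 30.3, 48.7, 49.3, 61.8, 79.4, 60.5, 46.1, 56.1, 0.0 m³/s.
ΣQ_DR = 480.4 m³/s.
With Δt = 1 h = 3600 s, V = ΣQ_DR · Δt = 480.4 × 3600 = 1.73 × 10^6 m³.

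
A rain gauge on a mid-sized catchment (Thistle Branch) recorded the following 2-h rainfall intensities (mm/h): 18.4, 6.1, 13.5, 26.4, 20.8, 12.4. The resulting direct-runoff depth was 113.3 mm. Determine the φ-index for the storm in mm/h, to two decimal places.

φ ≈ 6.97 mm/h

Only the 5 blocks with intensity above φ contribute runoff: 18.4, 13.5, 26.4, 20.8, 12.4 mm/h.
Σ(I−φ)·Δt = d  ⇒  (18.4+13.5+26.4+20.8+12.4 − 5φ)·2 = 113.3
φ = (91.50 − 113.3/2) / 5 = 6.97 mm/h.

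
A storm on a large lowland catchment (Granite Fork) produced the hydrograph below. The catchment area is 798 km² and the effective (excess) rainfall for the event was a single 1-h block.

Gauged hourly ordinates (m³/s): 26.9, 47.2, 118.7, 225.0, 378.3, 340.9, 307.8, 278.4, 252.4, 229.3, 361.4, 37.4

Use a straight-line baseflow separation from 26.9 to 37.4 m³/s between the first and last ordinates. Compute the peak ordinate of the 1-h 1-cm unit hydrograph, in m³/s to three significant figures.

Direct runoff: 0.00, 19.35, 89.89, 195.24, 347.58, 309.23, 275.17, 244.82, 217.86, 193.81, 324.95, 0.00 m³/s; ΣQ_DR = 2218 m³/s, peak = 347.58 m³/s.
Runoff depth d = ΣQ_DR·Δt / A = 2218 × 3600 / (798 km²) = 10.01 mm.
The 1-cm UH is the DRH scaled by (10 mm)/d, so U_p = 347.58 × 10/10.01 = 347 m³/s.

U_p ≈ 347 m³/s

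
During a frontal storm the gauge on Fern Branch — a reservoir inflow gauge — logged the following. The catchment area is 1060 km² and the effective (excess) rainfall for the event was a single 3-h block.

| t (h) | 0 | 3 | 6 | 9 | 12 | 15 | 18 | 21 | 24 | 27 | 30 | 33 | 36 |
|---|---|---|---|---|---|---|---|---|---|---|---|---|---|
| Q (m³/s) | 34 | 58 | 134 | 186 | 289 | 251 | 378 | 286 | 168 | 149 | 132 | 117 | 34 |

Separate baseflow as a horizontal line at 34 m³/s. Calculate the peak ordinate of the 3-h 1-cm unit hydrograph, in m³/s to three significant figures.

Direct runoff: 0.0, 24.0, 100.0, 152.0, 255.0, 217.0, 344.0, 252.0, 134.0, 115.0, 98.0, 83.0, 0.0 m³/s; ΣQ_DR = 1774 m³/s, peak = 344.0 m³/s.
Runoff depth d = ΣQ_DR·Δt / A = 1774 × 10800 / (1060 km²) = 18.07 mm.
The 1-cm UH is the DRH scaled by (10 mm)/d, so U_p = 344.0 × 10/18.07 = 190 m³/s.

U_p ≈ 190 m³/s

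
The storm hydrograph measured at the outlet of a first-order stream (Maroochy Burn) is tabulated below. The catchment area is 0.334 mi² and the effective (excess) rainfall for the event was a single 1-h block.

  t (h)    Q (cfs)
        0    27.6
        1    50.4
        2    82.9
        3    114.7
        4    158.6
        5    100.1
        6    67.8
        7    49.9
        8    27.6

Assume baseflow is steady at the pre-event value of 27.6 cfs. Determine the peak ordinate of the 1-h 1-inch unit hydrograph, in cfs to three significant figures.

Direct runoff: 0.0, 22.8, 55.3, 87.1, 131.0, 72.5, 40.2, 22.3, 0.0 cfs; ΣQ_DR = 431.2 cfs, peak = 131.0 cfs.
Runoff depth d = ΣQ_DR·Δt / A = 431.2 × 3600 / (0.334 mi²) = 2.001 in.
The 1-inch UH is the DRH scaled by (1 in)/d, so U_p = 131.0 × 1/2.001 = 65.5 cfs.

U_p ≈ 65.5 cfs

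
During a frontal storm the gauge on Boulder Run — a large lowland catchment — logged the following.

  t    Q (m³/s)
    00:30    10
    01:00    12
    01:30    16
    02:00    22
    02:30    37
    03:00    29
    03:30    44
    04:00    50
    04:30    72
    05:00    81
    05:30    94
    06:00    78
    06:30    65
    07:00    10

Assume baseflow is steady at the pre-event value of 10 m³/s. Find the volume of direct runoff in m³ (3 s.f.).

V ≈ 8.64 × 10^5 m³

Direct-runoff ordinates (Q − Q_b): 0.0, 2.0, 6.0, 12.0, 27.0, 19.0, 34.0, 40.0, 62.0, 71.0, 84.0, 68.0, 55.0, 0.0 m³/s.
ΣQ_DR = 480.0 m³/s.
With Δt = 0.5 h = 1800 s, V = ΣQ_DR · Δt = 480.0 × 1800 = 8.64 × 10^5 m³.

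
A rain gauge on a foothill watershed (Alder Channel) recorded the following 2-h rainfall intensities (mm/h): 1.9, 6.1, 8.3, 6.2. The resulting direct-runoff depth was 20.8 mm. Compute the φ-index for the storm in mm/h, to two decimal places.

φ ≈ 3.40 mm/h

Only the 3 blocks with intensity above φ contribute runoff: 6.1, 8.3, 6.2 mm/h.
Σ(I−φ)·Δt = d  ⇒  (6.1+8.3+6.2 − 3φ)·2 = 20.8
φ = (20.60 − 20.8/2) / 3 = 3.40 mm/h.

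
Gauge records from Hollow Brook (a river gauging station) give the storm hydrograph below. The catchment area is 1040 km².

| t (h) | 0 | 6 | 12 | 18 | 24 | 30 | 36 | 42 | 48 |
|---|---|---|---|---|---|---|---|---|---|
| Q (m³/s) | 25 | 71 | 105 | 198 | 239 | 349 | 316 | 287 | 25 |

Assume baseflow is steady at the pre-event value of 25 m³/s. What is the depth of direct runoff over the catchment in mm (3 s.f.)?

Direct runoff: 0.0, 46.0, 80.0, 173.0, 214.0, 324.0, 291.0, 262.0, 0.0 m³/s; ΣQ_DR = 1390 m³/s.
V = ΣQ_DR · Δt = 1390 × 21600 s = 3.002 × 10^7 m³.
Over A = 1040 km², depth = V / A = 28.9 mm.

d ≈ 28.9 mm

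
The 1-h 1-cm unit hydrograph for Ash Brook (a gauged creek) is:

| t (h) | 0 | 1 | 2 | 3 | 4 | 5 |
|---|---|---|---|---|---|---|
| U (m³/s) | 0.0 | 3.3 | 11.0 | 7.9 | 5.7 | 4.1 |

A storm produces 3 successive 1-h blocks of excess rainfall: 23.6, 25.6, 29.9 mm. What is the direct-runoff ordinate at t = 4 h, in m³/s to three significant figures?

By discrete convolution, Q_j = Σ (P_i / 10 mm) · U_{j−i}.
At t = 4 h (j=4): Q = (23.6/10)·5.7 + (25.6/10)·7.9 + (29.9/10)·11.0 = 66.6 m³/s.

Q ≈ 66.6 m³/s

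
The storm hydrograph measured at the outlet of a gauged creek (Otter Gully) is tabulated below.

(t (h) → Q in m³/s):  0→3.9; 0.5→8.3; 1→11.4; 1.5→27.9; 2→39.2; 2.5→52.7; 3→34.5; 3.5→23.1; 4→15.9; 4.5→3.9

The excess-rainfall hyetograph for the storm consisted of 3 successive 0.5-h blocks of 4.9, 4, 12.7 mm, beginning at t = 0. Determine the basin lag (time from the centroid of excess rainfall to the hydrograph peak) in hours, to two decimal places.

Centroid of excess rainfall: t_c = Σ P_i·t̄_i / ΣP_i = 0.9306 h (block centres at 0.25, 0.75, 1.25 h).
Hydrograph peak occurs at t = 2.5 h, so basin lag t_L = 2.5 − 0.9306 = 1.57 h.

t_L ≈ 1.57 h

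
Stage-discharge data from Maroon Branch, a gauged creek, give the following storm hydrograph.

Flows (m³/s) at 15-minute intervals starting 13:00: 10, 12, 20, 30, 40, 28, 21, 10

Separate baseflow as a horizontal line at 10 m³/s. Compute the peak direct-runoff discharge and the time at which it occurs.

Q_p = 30.0 m³/s at t = 14:00

Subtracting baseflow gives direct-runoff ordinates: 0.0, 2.0, 10.0, 20.0, 30.0, 18.0, 11.0, 0.0 m³/s.
The maximum is 30.0 m³/s, occurring at the reading for t = 14:00.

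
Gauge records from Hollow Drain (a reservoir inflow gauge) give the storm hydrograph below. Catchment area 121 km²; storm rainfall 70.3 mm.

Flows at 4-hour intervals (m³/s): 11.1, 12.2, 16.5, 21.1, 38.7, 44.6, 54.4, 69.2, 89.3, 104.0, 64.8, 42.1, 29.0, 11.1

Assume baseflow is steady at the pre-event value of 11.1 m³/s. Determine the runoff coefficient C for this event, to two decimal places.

ΣQ_DR = 452.7 m³/s; V = ΣQ_DR·Δt = 6.519 × 10^6 m³.
Runoff depth d = V / A = 53.88 mm.
C = d / P = 53.88 / 70.3 = 0.77.

C ≈ 0.77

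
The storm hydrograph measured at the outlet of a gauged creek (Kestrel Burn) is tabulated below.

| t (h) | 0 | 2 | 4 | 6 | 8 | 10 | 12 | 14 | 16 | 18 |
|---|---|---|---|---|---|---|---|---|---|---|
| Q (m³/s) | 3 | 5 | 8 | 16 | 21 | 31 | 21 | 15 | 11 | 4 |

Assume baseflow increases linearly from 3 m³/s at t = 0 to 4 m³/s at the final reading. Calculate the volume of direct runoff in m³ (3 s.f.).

V ≈ 7.20 × 10^5 m³

Direct-runoff ordinates (Q − Q_b): 0.00, 1.89, 4.78, 12.67, 17.56, 27.44, 17.33, 11.22, 7.11, 0.00 m³/s.
ΣQ_DR = 100.0 m³/s.
With Δt = 2 h = 7200 s, V = ΣQ_DR · Δt = 100.0 × 7200 = 7.20 × 10^5 m³.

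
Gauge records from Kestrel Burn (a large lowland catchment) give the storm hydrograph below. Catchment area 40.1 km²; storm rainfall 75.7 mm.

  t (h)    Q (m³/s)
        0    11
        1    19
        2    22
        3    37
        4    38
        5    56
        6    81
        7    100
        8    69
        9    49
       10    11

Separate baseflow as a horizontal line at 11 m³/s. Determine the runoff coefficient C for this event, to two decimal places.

C ≈ 0.44

ΣQ_DR = 372.0 m³/s; V = ΣQ_DR·Δt = 1.339 × 10^6 m³.
Runoff depth d = V / A = 33.40 mm.
C = d / P = 33.40 / 75.7 = 0.44.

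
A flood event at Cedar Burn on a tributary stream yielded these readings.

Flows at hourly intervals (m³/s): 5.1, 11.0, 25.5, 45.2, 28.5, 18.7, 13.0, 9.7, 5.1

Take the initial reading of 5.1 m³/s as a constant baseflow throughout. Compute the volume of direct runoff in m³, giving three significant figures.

Direct-runoff ordinates (Q − Q_b): 0.0, 5.9, 20.4, 40.1, 23.4, 13.6, 7.9, 4.6, 0.0 m³/s.
ΣQ_DR = 115.9 m³/s.
With Δt = 1 h = 3600 s, V = ΣQ_DR · Δt = 115.9 × 3600 = 4.17 × 10^5 m³.

V ≈ 4.17 × 10^5 m³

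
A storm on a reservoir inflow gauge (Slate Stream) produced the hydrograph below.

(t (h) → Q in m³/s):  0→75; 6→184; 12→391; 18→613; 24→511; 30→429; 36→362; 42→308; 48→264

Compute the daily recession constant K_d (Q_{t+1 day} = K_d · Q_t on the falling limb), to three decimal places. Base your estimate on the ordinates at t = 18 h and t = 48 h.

Between t = 18 h and t = 48 h the flow falls from 613 to 264 m³/s over 5×6 h = 30 h.
Per-interval ratio K = (264/613)^(1/5) = 0.8449; K_d = K^(24/6) = 0.510.

K_d ≈ 0.510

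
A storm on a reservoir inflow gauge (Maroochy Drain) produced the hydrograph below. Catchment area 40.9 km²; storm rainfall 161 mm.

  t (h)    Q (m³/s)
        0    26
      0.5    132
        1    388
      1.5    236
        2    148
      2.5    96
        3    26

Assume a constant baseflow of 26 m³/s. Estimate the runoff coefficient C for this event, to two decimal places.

ΣQ_DR = 870.0 m³/s; V = ΣQ_DR·Δt = 1.566 × 10^6 m³.
Runoff depth d = V / A = 38.29 mm.
C = d / P = 38.29 / 161 = 0.24.

C ≈ 0.24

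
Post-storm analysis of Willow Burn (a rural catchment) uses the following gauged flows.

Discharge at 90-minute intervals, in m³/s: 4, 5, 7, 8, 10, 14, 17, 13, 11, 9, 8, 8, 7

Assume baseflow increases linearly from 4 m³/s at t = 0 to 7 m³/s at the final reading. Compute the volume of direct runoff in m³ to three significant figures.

V ≈ 2.67 × 10^5 m³

Direct-runoff ordinates (Q − Q_b): 0.00, 0.75, 2.50, 3.25, 5.00, 8.75, 11.50, 7.25, 5.00, 2.75, 1.50, 1.25, 0.00 m³/s.
ΣQ_DR = 49.50 m³/s.
With Δt = 1.5 h = 5400 s, V = ΣQ_DR · Δt = 49.50 × 5400 = 2.67 × 10^5 m³.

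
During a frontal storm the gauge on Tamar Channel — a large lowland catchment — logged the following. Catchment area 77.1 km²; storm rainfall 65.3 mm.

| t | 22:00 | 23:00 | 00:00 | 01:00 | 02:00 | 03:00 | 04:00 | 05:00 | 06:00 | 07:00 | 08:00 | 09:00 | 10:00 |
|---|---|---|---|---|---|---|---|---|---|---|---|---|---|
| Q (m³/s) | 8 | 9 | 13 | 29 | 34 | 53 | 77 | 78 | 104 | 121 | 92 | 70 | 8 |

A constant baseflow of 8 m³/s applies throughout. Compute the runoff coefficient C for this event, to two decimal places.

ΣQ_DR = 592.0 m³/s; V = ΣQ_DR·Δt = 2.131 × 10^6 m³.
Runoff depth d = V / A = 27.64 mm.
C = d / P = 27.64 / 65.3 = 0.42.

C ≈ 0.42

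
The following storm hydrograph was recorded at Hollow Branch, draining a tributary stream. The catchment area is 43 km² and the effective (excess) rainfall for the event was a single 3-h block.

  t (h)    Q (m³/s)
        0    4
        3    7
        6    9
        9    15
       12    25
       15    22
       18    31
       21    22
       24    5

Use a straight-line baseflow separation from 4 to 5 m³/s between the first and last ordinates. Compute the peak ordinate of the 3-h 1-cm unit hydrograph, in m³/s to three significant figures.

Direct runoff: 0.00, 2.88, 4.75, 10.62, 20.50, 17.38, 26.25, 17.12, 0.00 m³/s; ΣQ_DR = 99.50 m³/s, peak = 26.25 m³/s.
Runoff depth d = ΣQ_DR·Δt / A = 99.50 × 10800 / (43 km²) = 24.99 mm.
The 1-cm UH is the DRH scaled by (10 mm)/d, so U_p = 26.25 × 10/24.99 = 10.5 m³/s.

U_p ≈ 10.5 m³/s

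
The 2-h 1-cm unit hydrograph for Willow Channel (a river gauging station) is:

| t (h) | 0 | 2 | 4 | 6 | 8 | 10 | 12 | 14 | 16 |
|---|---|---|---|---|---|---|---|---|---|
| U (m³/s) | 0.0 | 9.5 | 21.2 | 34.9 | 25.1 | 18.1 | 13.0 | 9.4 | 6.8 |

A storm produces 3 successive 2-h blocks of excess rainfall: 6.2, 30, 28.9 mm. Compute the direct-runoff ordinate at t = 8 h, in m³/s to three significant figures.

By discrete convolution, Q_j = Σ (P_i / 10 mm) · U_{j−i}.
At t = 8 h (j=4): Q = (6.2/10)·25.1 + (30/10)·34.9 + (28.9/10)·21.2 = 182 m³/s.

Q ≈ 182 m³/s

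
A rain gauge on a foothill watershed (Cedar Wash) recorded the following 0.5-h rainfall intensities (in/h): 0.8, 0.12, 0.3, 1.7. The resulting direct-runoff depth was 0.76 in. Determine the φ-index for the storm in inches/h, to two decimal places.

φ ≈ 0.49 in/h

Only the 2 blocks with intensity above φ contribute runoff: 0.8, 1.7 in/h.
Σ(I−φ)·Δt = d  ⇒  (0.8+1.7 − 2φ)·0.5 = 0.76
φ = (2.500 − 0.76/0.5) / 2 = 0.49 in/h.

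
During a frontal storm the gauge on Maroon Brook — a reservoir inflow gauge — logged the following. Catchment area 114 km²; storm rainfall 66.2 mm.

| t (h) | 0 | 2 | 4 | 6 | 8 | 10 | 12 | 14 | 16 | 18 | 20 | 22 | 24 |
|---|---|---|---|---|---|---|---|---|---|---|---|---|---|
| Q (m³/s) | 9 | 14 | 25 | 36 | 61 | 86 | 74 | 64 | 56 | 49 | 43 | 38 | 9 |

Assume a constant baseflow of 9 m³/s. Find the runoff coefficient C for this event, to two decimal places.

ΣQ_DR = 447.0 m³/s; V = ΣQ_DR·Δt = 3.218 × 10^6 m³.
Runoff depth d = V / A = 28.23 mm.
C = d / P = 28.23 / 66.2 = 0.43.

C ≈ 0.43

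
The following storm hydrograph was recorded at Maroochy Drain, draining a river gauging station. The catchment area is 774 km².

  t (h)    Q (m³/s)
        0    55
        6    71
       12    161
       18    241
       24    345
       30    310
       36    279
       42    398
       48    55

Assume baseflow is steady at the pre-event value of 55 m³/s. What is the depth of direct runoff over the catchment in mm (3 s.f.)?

d ≈ 39.6 mm

Direct runoff: 0.0, 16.0, 106.0, 186.0, 290.0, 255.0, 224.0, 343.0, 0.0 m³/s; ΣQ_DR = 1420 m³/s.
V = ΣQ_DR · Δt = 1420 × 21600 s = 3.067 × 10^7 m³.
Over A = 774 km², depth = V / A = 39.6 mm.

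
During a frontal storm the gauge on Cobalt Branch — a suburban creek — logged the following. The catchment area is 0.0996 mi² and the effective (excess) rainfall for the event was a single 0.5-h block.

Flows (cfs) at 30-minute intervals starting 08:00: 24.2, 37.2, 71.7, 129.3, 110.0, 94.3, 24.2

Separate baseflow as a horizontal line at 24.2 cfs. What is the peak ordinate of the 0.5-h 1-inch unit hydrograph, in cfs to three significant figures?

Direct runoff: 0.0, 13.0, 47.5, 105.1, 85.8, 70.1, 0.0 cfs; ΣQ_DR = 321.5 cfs, peak = 105.1 cfs.
Runoff depth d = ΣQ_DR·Δt / A = 321.5 × 1800 / (0.0996 mi²) = 2.501 in.
The 1-inch UH is the DRH scaled by (1 in)/d, so U_p = 105.1 × 1/2.501 = 42.0 cfs.

U_p ≈ 42.0 cfs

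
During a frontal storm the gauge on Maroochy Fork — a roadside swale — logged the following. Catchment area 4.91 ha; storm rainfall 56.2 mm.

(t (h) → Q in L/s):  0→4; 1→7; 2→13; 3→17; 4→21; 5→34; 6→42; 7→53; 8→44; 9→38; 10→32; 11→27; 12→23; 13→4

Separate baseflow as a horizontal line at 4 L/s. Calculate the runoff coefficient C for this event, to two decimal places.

ΣQ_DR = 303.0 L/s; V = ΣQ_DR·Δt = 1.091 × 10^6 L.
Runoff depth d = V / A = 22.22 mm.
C = d / P = 22.22 / 56.2 = 0.40.

C ≈ 0.40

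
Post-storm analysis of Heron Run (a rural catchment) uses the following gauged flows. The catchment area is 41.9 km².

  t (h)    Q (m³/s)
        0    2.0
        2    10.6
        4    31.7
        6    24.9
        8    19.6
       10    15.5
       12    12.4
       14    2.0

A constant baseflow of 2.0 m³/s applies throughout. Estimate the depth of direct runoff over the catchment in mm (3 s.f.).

d ≈ 17.6 mm

Direct runoff: 0.0, 8.6, 29.7, 22.9, 17.6, 13.5, 10.4, 0.0 m³/s; ΣQ_DR = 102.7 m³/s.
V = ΣQ_DR · Δt = 102.7 × 7200 s = 7.394 × 10^5 m³.
Over A = 41.9 km², depth = V / A = 17.6 mm.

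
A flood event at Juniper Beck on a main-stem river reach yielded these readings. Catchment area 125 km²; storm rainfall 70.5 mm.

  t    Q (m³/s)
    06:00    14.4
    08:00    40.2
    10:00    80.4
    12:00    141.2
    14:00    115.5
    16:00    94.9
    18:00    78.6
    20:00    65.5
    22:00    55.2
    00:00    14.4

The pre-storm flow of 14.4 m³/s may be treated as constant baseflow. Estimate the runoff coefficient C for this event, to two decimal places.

C ≈ 0.45

ΣQ_DR = 556.3 m³/s; V = ΣQ_DR·Δt = 4.005 × 10^6 m³.
Runoff depth d = V / A = 32.04 mm.
C = d / P = 32.04 / 70.5 = 0.45.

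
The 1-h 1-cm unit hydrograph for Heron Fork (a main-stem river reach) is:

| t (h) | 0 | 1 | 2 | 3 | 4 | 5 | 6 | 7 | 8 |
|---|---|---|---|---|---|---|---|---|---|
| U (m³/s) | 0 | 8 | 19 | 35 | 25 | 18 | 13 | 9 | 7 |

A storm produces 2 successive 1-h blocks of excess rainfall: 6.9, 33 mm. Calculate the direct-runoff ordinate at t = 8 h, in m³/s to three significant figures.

Q ≈ 34.5 m³/s

By discrete convolution, Q_j = Σ (P_i / 10 mm) · U_{j−i}.
At t = 8 h (j=8): Q = (6.9/10)·7 + (33/10)·9 = 34.5 m³/s.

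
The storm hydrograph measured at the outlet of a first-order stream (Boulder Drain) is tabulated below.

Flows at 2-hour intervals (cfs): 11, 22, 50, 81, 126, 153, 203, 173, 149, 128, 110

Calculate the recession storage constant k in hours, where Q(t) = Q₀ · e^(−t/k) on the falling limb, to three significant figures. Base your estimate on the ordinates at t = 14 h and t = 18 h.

On the falling limb, Q drops from 173 to 128 cfs between t = 14 h and t = 18 h (Δt = 4 h).
k = −Δt / ln(Q₂/Q₁) = −4 / ln(128/173) = 13.3 h.

k ≈ 13.3 h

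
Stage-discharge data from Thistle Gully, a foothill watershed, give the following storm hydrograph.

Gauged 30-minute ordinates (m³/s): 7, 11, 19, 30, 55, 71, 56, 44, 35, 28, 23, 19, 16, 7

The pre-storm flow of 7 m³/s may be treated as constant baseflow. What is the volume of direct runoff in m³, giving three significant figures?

Direct-runoff ordinates (Q − Q_b): 0.0, 4.0, 12.0, 23.0, 48.0, 64.0, 49.0, 37.0, 28.0, 21.0, 16.0, 12.0, 9.0, 0.0 m³/s.
ΣQ_DR = 323.0 m³/s.
With Δt = 0.5 h = 1800 s, V = ΣQ_DR · Δt = 323.0 × 1800 = 5.81 × 10^5 m³.

V ≈ 5.81 × 10^5 m³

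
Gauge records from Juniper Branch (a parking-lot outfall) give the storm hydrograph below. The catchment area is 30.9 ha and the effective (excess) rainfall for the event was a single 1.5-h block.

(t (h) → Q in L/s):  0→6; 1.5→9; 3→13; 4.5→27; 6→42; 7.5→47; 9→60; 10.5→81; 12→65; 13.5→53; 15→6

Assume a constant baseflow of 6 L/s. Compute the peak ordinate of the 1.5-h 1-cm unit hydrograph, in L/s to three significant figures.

Direct runoff: 0.0, 3.0, 7.0, 21.0, 36.0, 41.0, 54.0, 75.0, 59.0, 47.0, 0.0 L/s; ΣQ_DR = 343.0 L/s, peak = 75.0 L/s.
Runoff depth d = ΣQ_DR·Δt / A = 343.0 × 5400 / (30.9 ha) = 5.994 mm.
The 1-cm UH is the DRH scaled by (10 mm)/d, so U_p = 75.0 × 10/5.994 = 125 L/s.

U_p ≈ 125 L/s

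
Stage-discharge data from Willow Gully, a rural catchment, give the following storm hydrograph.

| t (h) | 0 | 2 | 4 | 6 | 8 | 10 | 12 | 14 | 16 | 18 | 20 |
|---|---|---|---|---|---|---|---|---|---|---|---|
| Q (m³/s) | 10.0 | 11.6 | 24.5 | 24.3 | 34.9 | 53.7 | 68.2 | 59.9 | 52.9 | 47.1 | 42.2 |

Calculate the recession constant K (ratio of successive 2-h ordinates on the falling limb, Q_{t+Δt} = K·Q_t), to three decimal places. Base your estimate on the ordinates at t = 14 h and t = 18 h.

Using the recession-limb readings at t = 14 h and t = 18 h: Q falls from 59.9 to 47.1 m³/s over 2 intervals.
K = (Q₂/Q₁)^(1/2) = (47.1/59.9)^(1/2) = 0.887.

K ≈ 0.887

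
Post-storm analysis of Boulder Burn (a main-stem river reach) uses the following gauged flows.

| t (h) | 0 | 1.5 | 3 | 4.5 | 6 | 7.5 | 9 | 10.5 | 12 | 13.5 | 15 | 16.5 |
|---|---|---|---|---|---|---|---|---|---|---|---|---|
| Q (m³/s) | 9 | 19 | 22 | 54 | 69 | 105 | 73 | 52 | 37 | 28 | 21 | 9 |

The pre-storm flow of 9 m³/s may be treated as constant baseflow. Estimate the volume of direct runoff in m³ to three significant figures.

Direct-runoff ordinates (Q − Q_b): 0.0, 10.0, 13.0, 45.0, 60.0, 96.0, 64.0, 43.0, 28.0, 19.0, 12.0, 0.0 m³/s.
ΣQ_DR = 390.0 m³/s.
With Δt = 1.5 h = 5400 s, V = ΣQ_DR · Δt = 390.0 × 5400 = 2.11 × 10^6 m³.

V ≈ 2.11 × 10^6 m³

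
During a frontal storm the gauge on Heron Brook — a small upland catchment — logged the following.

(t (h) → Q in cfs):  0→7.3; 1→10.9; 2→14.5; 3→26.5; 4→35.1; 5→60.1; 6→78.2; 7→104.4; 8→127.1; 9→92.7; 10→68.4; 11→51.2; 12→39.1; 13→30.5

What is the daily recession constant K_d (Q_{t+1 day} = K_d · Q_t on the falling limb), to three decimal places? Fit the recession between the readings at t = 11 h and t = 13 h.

K_d ≈ 0.002

Between t = 11 h and t = 13 h the flow falls from 51.2 to 30.5 cfs over 2×1 h = 2 h.
Per-interval ratio K = (30.5/51.2)^(1/2) = 0.7718; K_d = K^(24/1) = 0.002.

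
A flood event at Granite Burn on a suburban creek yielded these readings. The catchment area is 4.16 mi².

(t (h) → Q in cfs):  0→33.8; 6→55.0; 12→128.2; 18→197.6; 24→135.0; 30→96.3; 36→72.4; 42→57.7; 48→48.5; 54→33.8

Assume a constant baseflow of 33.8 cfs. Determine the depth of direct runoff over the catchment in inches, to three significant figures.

Direct runoff: 0.0, 21.2, 94.4, 163.8, 101.2, 62.5, 38.6, 23.9, 14.7, 0.0 cfs; ΣQ_DR = 520.3 cfs.
V = ΣQ_DR · Δt = 520.3 × 21600 s = 1.124 × 10^7 ft³.
Over A = 4.16 mi², depth = V / A = 1.16 in.

d ≈ 1.16 in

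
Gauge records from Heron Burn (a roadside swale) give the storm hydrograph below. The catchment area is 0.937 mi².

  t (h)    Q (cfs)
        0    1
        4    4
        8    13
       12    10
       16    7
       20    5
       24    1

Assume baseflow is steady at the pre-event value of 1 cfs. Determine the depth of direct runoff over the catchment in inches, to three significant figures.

d ≈ 0.225 in

Direct runoff: 0.0, 3.0, 12.0, 9.0, 6.0, 4.0, 0.0 cfs; ΣQ_DR = 34.00 cfs.
V = ΣQ_DR · Δt = 34.00 × 14400 s = 4.896 × 10^5 ft³.
Over A = 0.937 mi², depth = V / A = 0.225 in.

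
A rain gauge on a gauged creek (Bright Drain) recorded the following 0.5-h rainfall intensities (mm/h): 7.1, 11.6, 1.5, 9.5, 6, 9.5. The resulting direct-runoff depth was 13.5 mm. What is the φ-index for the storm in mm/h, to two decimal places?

Only the 5 blocks with intensity above φ contribute runoff: 7.1, 11.6, 9.5, 6, 9.5 mm/h.
Σ(I−φ)·Δt = d  ⇒  (7.1+11.6+9.5+6+9.5 − 5φ)·0.5 = 13.5
φ = (43.70 − 13.5/0.5) / 5 = 3.34 mm/h.

φ ≈ 3.34 mm/h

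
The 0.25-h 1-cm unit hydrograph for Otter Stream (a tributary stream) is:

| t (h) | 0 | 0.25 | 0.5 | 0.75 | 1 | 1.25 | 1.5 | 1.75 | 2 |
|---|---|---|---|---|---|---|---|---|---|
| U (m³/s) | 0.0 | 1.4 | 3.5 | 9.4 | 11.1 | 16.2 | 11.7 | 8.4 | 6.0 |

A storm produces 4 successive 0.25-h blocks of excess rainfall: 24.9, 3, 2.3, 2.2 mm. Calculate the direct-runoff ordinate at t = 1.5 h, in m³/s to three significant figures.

Q ≈ 38.6 m³/s

By discrete convolution, Q_j = Σ (P_i / 10 mm) · U_{j−i}.
At t = 1.5 h (j=6): Q = (24.9/10)·11.7 + (3/10)·16.2 + (2.3/10)·11.1 + (2.2/10)·9.4 = 38.6 m³/s.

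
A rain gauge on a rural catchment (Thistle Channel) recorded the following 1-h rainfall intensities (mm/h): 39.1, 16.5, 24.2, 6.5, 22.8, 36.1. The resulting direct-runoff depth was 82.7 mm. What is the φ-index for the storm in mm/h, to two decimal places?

φ ≈ 11.20 mm/h

Only the 5 blocks with intensity above φ contribute runoff: 39.1, 16.5, 24.2, 22.8, 36.1 mm/h.
Σ(I−φ)·Δt = d  ⇒  (39.1+16.5+24.2+22.8+36.1 − 5φ)·1 = 82.7
φ = (138.7 − 82.7/1) / 5 = 11.20 mm/h.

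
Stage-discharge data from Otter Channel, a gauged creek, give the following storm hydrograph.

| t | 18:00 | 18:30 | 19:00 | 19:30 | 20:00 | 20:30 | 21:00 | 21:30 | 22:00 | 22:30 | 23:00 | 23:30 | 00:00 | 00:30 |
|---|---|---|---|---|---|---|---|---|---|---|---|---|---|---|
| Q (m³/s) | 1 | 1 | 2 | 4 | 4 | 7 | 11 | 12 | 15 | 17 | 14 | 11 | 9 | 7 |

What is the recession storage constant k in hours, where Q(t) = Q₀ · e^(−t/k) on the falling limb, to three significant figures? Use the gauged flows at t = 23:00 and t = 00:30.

k ≈ 2.16 h

On the falling limb, Q drops from 14 to 7 m³/s between t = 23:00 and t = 00:30 (Δt = 1.5 h).
k = −Δt / ln(Q₂/Q₁) = −1.5 / ln(7/14) = 2.16 h.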